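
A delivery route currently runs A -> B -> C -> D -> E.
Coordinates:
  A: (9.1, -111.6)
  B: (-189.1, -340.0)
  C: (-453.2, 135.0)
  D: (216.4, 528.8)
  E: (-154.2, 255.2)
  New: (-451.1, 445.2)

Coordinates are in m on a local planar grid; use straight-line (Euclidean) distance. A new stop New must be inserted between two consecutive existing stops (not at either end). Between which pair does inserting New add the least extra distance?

between C and D

Added distance for inserting New between each consecutive pair:
A–B: 1247.7 m
B–C: 594.5 m
C–D: 206.1 m
D–E: 564.6 m
Smallest added distance is 206.1 m, inserting between C and D.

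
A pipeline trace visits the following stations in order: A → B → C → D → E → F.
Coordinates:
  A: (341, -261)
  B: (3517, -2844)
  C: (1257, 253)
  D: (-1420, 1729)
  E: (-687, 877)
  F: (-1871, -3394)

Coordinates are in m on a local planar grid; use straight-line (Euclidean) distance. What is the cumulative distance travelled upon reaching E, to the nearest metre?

12109 m

Leg distances:
A→B: 4093.8 m  (cumulative 4093.8 m)
B→C: 3833.9 m  (cumulative 7927.7 m)
C→D: 3056.9 m  (cumulative 10984.6 m)
D→E: 1123.9 m  (cumulative 12108.6 m)
Cumulative distance at E ≈ 12109 m.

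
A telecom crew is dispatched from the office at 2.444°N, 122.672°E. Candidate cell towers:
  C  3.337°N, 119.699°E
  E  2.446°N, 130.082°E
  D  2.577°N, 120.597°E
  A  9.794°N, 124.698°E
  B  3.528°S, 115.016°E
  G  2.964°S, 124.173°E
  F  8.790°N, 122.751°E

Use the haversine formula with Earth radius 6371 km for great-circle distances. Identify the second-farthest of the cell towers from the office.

A

Distances from the office (2.444°N, 122.672°E):
B: 1079.3 km
A: 847.4 km
E: 823.2 km
F: 705.7 km
G: 624.1 km
C: 344.8 km
D: 231.0 km
The second-farthest is A at 847.4 km.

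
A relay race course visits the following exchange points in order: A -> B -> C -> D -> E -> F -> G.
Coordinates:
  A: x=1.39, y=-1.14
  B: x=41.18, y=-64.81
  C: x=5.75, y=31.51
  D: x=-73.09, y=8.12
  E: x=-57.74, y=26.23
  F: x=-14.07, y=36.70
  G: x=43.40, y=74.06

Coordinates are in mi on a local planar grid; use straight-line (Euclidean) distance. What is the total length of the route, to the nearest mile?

Leg distances:
A→B: 75.1 mi  (cumulative 75.1 mi)
B→C: 102.6 mi  (cumulative 177.7 mi)
C→D: 82.2 mi  (cumulative 259.9 mi)
D→E: 23.7 mi  (cumulative 283.7 mi)
E→F: 44.9 mi  (cumulative 328.6 mi)
F→G: 68.5 mi  (cumulative 397.1 mi)
Total route length ≈ 397 mi.

397 mi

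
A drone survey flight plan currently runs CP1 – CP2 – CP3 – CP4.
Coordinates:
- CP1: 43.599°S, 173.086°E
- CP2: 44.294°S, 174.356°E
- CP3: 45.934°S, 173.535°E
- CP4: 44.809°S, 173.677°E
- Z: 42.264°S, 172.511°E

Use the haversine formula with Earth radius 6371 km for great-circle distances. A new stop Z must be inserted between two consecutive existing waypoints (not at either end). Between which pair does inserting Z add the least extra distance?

Added distance for inserting Z between each consecutive pair:
CP1–CP2: 298.6 km
CP2–CP3: 493.4 km
CP3–CP4: 588.8 km
Smallest added distance is 298.6 km, inserting between CP1 and CP2.

between CP1 and CP2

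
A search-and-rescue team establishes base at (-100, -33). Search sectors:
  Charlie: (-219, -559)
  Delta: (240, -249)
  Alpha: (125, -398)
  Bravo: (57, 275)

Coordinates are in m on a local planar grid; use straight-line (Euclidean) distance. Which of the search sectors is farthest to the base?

Charlie

Distances from the base ((-100, -33)):
Charlie: 539.3 m
Alpha: 428.8 m
Delta: 402.8 m
Bravo: 345.7 m
The farthest is Charlie at 539.3 m.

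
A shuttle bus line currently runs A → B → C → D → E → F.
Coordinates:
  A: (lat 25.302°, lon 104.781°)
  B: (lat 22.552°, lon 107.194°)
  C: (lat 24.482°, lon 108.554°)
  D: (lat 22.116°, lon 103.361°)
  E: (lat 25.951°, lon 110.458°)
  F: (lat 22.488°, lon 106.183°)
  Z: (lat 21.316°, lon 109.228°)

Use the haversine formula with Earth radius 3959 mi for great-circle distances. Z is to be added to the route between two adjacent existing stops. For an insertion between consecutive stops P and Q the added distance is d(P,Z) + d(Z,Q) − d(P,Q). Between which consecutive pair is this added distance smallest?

between E and F

Added distance for inserting Z between each consecutive pair:
A–B: 306.5 mi
B–C: 220.0 mi
C–D: 235.7 mi
D–E: 190.0 mi
E–F: 180.7 mi
Smallest added distance is 180.7 mi, inserting between E and F.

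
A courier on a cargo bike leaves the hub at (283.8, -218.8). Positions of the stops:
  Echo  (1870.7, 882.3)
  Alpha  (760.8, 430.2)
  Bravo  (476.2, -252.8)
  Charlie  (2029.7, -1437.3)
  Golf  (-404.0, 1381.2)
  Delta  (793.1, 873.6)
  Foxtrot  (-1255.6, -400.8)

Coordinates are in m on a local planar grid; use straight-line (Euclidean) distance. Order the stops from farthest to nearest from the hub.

Charlie, Echo, Golf, Foxtrot, Delta, Alpha, Bravo

Distances from the hub:
Charlie (2029.7, -1437.3): 2129.1 m
Echo (1870.7, 882.3): 1931.5 m
Golf (-404.0, 1381.2): 1741.6 m
Foxtrot (-1255.6, -400.8): 1550.1 m
Delta (793.1, 873.6): 1205.3 m
Alpha (760.8, 430.2): 805.4 m
Bravo (476.2, -252.8): 195.4 m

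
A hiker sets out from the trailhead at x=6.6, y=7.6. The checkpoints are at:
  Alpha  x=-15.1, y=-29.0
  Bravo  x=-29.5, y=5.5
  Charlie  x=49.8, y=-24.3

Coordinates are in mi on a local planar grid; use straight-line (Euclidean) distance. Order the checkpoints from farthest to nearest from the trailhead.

Charlie, Alpha, Bravo

Distance from the trailhead at x=6.6, y=7.6 to each:
Charlie x=49.8, y=-24.3: 53.7 mi
Alpha x=-15.1, y=-29.0: 42.5 mi
Bravo x=-29.5, y=5.5: 36.2 mi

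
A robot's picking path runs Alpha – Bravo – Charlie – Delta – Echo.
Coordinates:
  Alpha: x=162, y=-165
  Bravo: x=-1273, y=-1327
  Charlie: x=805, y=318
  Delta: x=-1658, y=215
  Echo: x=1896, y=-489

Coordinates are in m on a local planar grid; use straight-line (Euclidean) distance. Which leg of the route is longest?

Delta–Echo

Leg distances:
Alpha→Bravo: 1846.5 m
Bravo→Charlie: 2650.3 m
Charlie→Delta: 2465.2 m
Delta→Echo: 3623.1 m
The longest leg is Delta–Echo at 3623.1 m.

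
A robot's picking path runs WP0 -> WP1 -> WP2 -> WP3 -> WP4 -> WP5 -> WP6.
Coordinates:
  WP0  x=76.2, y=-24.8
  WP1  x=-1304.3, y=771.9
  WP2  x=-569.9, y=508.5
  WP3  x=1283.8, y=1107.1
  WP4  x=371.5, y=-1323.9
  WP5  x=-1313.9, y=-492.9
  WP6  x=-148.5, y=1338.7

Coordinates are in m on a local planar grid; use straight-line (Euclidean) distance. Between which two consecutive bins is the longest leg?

WP3–WP4

Leg distances:
WP0→WP1: 1593.9 m
WP1→WP2: 780.2 m
WP2→WP3: 1948.0 m
WP3→WP4: 2596.5 m
WP4→WP5: 1879.1 m
WP5→WP6: 2170.9 m
The longest leg is WP3–WP4 at 2596.5 m.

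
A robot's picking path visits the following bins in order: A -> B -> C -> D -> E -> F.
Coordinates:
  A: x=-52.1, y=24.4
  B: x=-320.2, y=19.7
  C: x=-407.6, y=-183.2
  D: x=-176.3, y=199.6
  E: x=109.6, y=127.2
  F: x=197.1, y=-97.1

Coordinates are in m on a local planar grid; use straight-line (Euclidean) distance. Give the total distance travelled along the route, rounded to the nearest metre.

Leg distances:
A→B: 268.1 m  (cumulative 268.1 m)
B→C: 220.9 m  (cumulative 489.1 m)
C→D: 447.3 m  (cumulative 936.3 m)
D→E: 294.9 m  (cumulative 1231.2 m)
E→F: 240.8 m  (cumulative 1472.0 m)
Total route length ≈ 1472 m.

1472 m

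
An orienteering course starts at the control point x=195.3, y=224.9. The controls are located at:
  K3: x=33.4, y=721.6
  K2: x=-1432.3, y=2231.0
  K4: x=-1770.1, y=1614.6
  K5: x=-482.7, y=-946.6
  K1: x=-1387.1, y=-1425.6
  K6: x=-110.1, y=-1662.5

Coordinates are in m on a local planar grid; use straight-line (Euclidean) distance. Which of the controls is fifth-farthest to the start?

Distances from the start (x=195.3, y=224.9):
K2: 2583.3 m
K4: 2407.1 m
K1: 2286.5 m
K6: 1911.9 m
K5: 1353.5 m
K3: 522.4 m
The fifth-farthest is K5 at 1353.5 m.

K5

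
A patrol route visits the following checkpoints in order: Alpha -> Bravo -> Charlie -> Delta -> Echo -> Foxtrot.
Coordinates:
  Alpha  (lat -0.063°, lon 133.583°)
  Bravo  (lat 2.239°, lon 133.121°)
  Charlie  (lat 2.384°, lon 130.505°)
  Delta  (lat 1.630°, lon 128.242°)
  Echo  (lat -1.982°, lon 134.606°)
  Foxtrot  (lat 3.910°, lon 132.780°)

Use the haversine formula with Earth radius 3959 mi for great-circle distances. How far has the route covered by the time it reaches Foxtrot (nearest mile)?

1440 mi

Leg distances:
Alpha→Bravo: 162.2 mi  (cumulative 162.2 mi)
Bravo→Charlie: 180.9 mi  (cumulative 343.1 mi)
Charlie→Delta: 164.7 mi  (cumulative 507.8 mi)
Delta→Echo: 505.6 mi  (cumulative 1013.4 mi)
Echo→Foxtrot: 426.2 mi  (cumulative 1439.6 mi)
Cumulative distance at Foxtrot ≈ 1440 mi.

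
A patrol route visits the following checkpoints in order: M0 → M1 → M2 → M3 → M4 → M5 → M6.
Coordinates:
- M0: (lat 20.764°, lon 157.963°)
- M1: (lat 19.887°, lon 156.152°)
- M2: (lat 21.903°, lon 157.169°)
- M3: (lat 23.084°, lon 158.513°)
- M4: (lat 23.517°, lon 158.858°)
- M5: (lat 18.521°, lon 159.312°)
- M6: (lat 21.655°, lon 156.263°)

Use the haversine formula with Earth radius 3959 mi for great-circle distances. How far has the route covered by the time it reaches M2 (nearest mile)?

Leg distances:
M0→M1: 132.1 mi  (cumulative 132.1 mi)
M1→M2: 154.0 mi  (cumulative 286.1 mi)
Cumulative distance at M2 ≈ 286 mi.

286 mi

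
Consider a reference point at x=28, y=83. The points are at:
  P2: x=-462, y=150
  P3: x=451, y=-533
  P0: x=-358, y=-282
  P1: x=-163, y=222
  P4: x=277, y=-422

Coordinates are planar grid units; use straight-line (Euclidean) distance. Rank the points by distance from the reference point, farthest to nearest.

Computing each straight-line distance from x=28, y=83:
P3 x=451, y=-533: 747.3
P4 x=277, y=-422: 563.1
P0 x=-358, y=-282: 531.2
P2 x=-462, y=150: 494.6
P1 x=-163, y=222: 236.2

P3, P4, P0, P2, P1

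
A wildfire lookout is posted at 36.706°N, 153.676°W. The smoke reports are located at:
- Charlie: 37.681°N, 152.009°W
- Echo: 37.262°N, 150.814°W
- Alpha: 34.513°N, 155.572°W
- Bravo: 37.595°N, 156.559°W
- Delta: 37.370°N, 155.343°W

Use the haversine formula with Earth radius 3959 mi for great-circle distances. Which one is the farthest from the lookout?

Alpha

Distances from the lookout (36.706°N, 153.676°W):
Alpha: 185.2 mi
Bravo: 170.2 mi
Echo: 162.6 mi
Charlie: 113.8 mi
Delta: 102.8 mi
The farthest is Alpha at 185.2 mi.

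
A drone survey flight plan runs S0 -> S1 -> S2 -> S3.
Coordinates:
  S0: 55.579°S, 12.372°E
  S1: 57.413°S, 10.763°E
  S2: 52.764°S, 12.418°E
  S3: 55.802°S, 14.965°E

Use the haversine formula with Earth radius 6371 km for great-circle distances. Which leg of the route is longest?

Leg distances:
S0→S1: 226.6 km
S1→S2: 527.5 km
S2→S3: 376.0 km
The longest leg is S1–S2 at 527.5 km.

S1–S2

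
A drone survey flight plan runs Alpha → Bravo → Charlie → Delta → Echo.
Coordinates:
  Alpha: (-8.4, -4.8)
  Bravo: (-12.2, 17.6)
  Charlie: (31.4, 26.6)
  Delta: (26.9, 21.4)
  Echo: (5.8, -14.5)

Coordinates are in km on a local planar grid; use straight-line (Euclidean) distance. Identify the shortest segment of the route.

Charlie–Delta

Leg distances:
Alpha→Bravo: 22.7 km
Bravo→Charlie: 44.5 km
Charlie→Delta: 6.9 km
Delta→Echo: 41.6 km
The shortest leg is Charlie–Delta at 6.9 km.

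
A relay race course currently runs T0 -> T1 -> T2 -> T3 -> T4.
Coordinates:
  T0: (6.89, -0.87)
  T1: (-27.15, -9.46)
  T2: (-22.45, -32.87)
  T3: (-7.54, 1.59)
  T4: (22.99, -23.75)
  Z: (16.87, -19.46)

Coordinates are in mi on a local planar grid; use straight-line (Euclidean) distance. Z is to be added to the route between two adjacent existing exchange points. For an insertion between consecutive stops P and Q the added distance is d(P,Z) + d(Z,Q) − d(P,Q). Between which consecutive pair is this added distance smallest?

between T3 and T4

Added distance for inserting Z between each consecutive pair:
T0–T1: 31.1 mi
T1–T2: 62.8 mi
T2–T3: 36.2 mi
T3–T4: 0.0 mi
Smallest added distance is 0.0 mi, inserting between T3 and T4.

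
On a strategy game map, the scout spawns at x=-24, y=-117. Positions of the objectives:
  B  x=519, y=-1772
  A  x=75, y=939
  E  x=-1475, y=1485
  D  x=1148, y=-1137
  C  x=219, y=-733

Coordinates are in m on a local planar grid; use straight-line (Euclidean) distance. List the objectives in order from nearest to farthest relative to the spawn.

Computing each straight-line distance from x=-24, y=-117:
C x=219, y=-733: 662.2 m
A x=75, y=939: 1060.6 m
D x=1148, y=-1137: 1553.7 m
B x=519, y=-1772: 1741.8 m
E x=-1475, y=1485: 2161.4 m

C, A, D, B, E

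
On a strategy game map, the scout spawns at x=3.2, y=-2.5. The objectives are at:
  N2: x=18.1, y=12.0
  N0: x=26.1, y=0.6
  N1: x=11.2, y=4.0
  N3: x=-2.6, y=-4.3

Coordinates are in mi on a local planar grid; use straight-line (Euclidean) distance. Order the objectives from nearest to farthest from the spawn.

N3, N1, N2, N0

Computing each straight-line distance from x=3.2, y=-2.5:
N3 x=-2.6, y=-4.3: 6.1 mi
N1 x=11.2, y=4.0: 10.3 mi
N2 x=18.1, y=12.0: 20.8 mi
N0 x=26.1, y=0.6: 23.1 mi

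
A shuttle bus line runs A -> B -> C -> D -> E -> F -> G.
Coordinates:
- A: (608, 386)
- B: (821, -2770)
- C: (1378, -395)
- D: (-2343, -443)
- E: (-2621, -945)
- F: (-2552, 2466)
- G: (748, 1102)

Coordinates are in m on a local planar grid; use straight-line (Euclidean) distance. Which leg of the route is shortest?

D–E

Leg distances:
A→B: 3163.2 m
B→C: 2439.4 m
C→D: 3721.3 m
D→E: 573.8 m
E→F: 3411.7 m
F→G: 3570.8 m
The shortest leg is D–E at 573.8 m.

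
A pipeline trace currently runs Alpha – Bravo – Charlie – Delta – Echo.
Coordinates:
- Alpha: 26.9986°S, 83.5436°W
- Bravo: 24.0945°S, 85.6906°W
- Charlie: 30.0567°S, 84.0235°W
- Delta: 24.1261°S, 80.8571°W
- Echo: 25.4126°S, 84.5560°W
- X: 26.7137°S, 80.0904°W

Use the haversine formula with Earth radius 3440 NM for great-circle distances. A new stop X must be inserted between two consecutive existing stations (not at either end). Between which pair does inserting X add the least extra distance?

Added distance for inserting X between each consecutive pair:
Alpha–Bravo: 318.1 NM
Bravo–Charlie: 261.9 NM
Charlie–Delta: 55.5 NM
Delta–Echo: 198.1 NM
Smallest added distance is 55.5 NM, inserting between Charlie and Delta.

between Charlie and Delta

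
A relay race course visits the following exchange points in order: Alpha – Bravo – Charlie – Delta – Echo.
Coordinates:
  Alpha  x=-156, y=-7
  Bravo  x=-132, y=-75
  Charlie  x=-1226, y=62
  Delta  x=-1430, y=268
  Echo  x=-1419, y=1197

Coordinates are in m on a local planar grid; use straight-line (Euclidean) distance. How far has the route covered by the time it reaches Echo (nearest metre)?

2394 m

Leg distances:
Alpha→Bravo: 72.1 m  (cumulative 72.1 m)
Bravo→Charlie: 1102.5 m  (cumulative 1174.7 m)
Charlie→Delta: 289.9 m  (cumulative 1464.6 m)
Delta→Echo: 929.1 m  (cumulative 2393.6 m)
Cumulative distance at Echo ≈ 2394 m.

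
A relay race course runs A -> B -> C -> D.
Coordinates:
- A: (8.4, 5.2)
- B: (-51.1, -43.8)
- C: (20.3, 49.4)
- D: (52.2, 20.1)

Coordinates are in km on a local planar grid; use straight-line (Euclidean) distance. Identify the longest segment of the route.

B–C

Leg distances:
A→B: 77.1 km
B→C: 117.4 km
C→D: 43.3 km
The longest leg is B–C at 117.4 km.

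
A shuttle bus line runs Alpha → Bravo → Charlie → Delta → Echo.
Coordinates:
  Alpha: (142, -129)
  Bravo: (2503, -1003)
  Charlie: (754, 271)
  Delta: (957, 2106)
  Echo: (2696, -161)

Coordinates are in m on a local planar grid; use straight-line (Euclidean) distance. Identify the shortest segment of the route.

Leg distances:
Alpha→Bravo: 2517.6 m
Bravo→Charlie: 2163.8 m
Charlie→Delta: 1846.2 m
Delta→Echo: 2857.2 m
The shortest leg is Charlie–Delta at 1846.2 m.

Charlie–Delta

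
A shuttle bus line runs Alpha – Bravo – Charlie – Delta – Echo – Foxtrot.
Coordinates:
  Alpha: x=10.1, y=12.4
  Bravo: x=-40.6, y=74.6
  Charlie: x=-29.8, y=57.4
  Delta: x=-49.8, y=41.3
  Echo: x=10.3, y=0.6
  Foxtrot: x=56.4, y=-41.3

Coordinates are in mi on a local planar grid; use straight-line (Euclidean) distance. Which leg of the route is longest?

Leg distances:
Alpha→Bravo: 80.2 mi
Bravo→Charlie: 20.3 mi
Charlie→Delta: 25.7 mi
Delta→Echo: 72.6 mi
Echo→Foxtrot: 62.3 mi
The longest leg is Alpha–Bravo at 80.2 mi.

Alpha–Bravo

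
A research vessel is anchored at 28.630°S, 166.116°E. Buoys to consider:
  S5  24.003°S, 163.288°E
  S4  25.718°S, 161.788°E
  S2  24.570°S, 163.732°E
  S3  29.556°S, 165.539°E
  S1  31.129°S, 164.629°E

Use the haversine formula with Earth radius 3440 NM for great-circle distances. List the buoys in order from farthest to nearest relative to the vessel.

S5, S4, S2, S1, S3

Computing each great-circle distance from 28.630°S, 166.116°E:
S5 24.003°S, 163.288°E: 316.7 NM
S4 25.718°S, 161.788°E: 289.8 NM
S2 24.570°S, 163.732°E: 275.3 NM
S1 31.129°S, 164.629°E: 168.8 NM
S3 29.556°S, 165.539°E: 63.3 NM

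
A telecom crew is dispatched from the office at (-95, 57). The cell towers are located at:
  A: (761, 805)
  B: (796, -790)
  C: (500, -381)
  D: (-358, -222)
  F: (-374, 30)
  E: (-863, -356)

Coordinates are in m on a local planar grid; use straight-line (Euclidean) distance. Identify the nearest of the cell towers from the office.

Distances from the office ((-95, 57)):
F: 280.3 m
D: 383.4 m
C: 738.8 m
E: 872.0 m
A: 1136.8 m
B: 1229.3 m
The nearest is F at 280.3 m.

F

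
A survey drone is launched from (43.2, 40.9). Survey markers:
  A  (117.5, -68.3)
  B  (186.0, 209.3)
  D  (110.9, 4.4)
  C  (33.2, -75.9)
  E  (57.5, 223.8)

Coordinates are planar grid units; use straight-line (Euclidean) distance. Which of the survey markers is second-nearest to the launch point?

C

Distance to each, sorted:
D: 76.9
C: 117.2
A: 132.1
E: 183.5
B: 220.8
The second-nearest is C at 117.2.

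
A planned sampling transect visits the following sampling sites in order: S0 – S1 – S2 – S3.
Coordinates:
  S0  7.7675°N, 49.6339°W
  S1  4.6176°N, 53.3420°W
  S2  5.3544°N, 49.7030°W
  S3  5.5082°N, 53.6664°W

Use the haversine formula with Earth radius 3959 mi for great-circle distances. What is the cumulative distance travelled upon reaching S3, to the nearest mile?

Leg distances:
S0→S1: 335.0 mi  (cumulative 335.0 mi)
S1→S2: 255.6 mi  (cumulative 590.6 mi)
S2→S3: 272.8 mi  (cumulative 863.5 mi)
Cumulative distance at S3 ≈ 863 mi.

863 mi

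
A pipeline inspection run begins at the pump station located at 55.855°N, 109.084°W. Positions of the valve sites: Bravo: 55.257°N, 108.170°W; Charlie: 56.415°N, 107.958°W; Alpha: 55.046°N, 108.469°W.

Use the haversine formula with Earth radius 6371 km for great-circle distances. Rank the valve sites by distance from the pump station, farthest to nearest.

Alpha, Charlie, Bravo

Computing each great-circle distance from 55.855°N, 109.084°W:
Alpha 55.046°N, 108.469°W: 98.0 km
Charlie 56.415°N, 107.958°W: 93.5 km
Bravo 55.257°N, 108.170°W: 87.9 km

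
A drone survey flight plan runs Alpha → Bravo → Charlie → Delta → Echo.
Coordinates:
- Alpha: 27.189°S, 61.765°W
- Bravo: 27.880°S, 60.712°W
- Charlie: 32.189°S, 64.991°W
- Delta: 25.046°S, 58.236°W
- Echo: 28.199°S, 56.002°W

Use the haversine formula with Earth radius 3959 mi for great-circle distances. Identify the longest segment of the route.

Leg distances:
Alpha→Bravo: 80.3 mi
Bravo→Charlie: 392.6 mi
Charlie→Delta: 641.1 mi
Delta→Echo: 257.9 mi
The longest leg is Charlie–Delta at 641.1 mi.

Charlie–Delta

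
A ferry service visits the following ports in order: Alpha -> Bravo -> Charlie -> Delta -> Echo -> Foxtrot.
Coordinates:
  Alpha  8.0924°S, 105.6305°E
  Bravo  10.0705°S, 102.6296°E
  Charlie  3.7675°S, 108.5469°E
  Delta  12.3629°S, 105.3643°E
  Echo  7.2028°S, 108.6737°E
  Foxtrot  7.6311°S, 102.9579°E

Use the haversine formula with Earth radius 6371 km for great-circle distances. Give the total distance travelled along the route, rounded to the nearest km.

3683 km

Leg distances:
Alpha→Bravo: 396.2 km  (cumulative 396.2 km)
Bravo→Charlie: 957.8 km  (cumulative 1354.0 km)
Charlie→Delta: 1017.8 km  (cumulative 2371.8 km)
Delta→Echo: 678.7 km  (cumulative 3050.5 km)
Echo→Foxtrot: 632.0 km  (cumulative 3682.5 km)
Total route length ≈ 3683 km.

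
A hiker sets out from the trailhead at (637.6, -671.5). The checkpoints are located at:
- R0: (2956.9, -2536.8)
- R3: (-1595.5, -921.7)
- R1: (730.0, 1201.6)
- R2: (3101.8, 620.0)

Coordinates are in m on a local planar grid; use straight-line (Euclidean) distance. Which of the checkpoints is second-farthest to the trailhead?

Distance to each, sorted:
R0: 2976.3 m
R2: 2782.1 m
R3: 2247.1 m
R1: 1875.4 m
The second-farthest is R2 at 2782.1 m.

R2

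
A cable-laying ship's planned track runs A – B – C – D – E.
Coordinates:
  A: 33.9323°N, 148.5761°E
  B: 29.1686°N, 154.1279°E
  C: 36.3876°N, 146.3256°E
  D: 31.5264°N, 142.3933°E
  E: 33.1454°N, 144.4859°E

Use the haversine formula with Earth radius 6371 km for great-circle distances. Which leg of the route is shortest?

Leg distances:
A→B: 746.3 km
B→C: 1083.8 km
C→D: 650.8 km
D→E: 266.6 km
The shortest leg is D–E at 266.6 km.

D–E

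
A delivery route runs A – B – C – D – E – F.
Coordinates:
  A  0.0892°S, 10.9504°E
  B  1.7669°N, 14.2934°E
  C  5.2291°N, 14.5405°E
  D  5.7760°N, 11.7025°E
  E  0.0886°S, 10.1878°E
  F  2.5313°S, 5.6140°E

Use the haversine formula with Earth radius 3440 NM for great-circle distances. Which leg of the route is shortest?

C–D

Leg distances:
A→B: 229.5 NM
B→C: 208.4 NM
C→D: 172.8 NM
D→E: 363.6 NM
E→F: 311.2 NM
The shortest leg is C–D at 172.8 NM.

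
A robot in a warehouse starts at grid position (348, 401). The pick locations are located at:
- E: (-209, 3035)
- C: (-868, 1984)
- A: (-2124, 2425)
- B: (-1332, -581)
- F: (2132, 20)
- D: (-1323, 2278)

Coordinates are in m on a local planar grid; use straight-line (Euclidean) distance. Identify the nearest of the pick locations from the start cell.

Distance to each, sorted:
F: 1824.2 m
B: 1946.0 m
C: 1996.1 m
D: 2513.0 m
E: 2692.2 m
A: 3194.9 m
The nearest is F at 1824.2 m.

F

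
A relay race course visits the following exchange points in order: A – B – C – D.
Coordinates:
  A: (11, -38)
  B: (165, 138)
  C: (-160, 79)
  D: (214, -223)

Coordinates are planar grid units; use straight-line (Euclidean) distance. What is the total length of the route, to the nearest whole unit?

1045

Leg distances:
A→B: 233.9  (cumulative 233.9)
B→C: 330.3  (cumulative 564.2)
C→D: 480.7  (cumulative 1044.9)
Total route length ≈ 1045.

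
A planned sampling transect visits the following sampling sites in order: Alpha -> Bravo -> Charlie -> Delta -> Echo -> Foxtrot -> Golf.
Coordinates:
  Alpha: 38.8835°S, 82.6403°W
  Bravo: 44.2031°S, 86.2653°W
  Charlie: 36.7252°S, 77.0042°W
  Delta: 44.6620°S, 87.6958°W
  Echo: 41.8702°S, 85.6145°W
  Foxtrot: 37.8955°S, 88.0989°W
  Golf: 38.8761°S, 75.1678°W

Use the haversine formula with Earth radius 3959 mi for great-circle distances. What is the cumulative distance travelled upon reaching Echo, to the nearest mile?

2124 mi

Leg distances:
Alpha→Bravo: 412.5 mi  (cumulative 412.5 mi)
Bravo→Charlie: 709.0 mi  (cumulative 1121.5 mi)
Charlie→Delta: 782.6 mi  (cumulative 1904.2 mi)
Delta→Echo: 219.5 mi  (cumulative 2123.6 mi)
Cumulative distance at Echo ≈ 2124 mi.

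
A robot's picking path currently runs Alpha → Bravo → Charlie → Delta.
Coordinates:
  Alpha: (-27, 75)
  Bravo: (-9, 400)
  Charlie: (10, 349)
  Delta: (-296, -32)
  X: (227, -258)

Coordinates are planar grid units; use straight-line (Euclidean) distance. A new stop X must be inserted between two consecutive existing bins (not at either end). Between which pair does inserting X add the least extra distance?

Added distance for inserting X between each consecutive pair:
Alpha–Bravo: 792.4
Bravo–Charlie: 1289.2
Charlie–Delta: 725.7
Smallest added distance is 725.7, inserting between Charlie and Delta.

between Charlie and Delta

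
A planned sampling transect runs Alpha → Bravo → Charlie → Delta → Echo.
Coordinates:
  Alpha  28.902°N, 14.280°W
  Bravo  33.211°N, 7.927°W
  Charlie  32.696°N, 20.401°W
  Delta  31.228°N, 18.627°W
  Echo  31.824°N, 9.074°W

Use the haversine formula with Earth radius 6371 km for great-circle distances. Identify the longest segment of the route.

Leg distances:
Alpha→Bravo: 771.6 km
Bravo→Charlie: 1164.6 km
Charlie→Delta: 233.8 km
Delta→Echo: 907.6 km
The longest leg is Bravo–Charlie at 1164.6 km.

Bravo–Charlie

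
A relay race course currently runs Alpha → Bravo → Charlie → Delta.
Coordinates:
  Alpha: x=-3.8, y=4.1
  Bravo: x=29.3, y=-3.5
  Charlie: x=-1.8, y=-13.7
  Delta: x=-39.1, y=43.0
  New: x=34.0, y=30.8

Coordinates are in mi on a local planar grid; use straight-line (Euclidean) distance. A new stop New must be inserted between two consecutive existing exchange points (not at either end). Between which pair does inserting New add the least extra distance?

between Alpha and Bravo

Added distance for inserting New between each consecutive pair:
Alpha–Bravo: 46.9 mi
Bravo–Charlie: 59.0 mi
Charlie–Delta: 63.4 mi
Smallest added distance is 46.9 mi, inserting between Alpha and Bravo.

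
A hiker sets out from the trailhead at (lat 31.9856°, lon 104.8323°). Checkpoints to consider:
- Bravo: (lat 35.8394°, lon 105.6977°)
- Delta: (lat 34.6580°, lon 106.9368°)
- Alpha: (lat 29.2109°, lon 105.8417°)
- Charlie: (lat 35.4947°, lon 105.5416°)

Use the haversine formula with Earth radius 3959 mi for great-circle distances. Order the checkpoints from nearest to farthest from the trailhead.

Alpha, Delta, Charlie, Bravo

Distances from the trailhead:
Alpha (lat 29.2109°, lon 105.8417°): 200.9 mi
Delta (lat 34.6580°, lon 106.9368°): 221.0 mi
Charlie (lat 35.4947°, lon 105.5416°): 245.9 mi
Bravo (lat 35.8394°, lon 105.6977°): 270.9 mi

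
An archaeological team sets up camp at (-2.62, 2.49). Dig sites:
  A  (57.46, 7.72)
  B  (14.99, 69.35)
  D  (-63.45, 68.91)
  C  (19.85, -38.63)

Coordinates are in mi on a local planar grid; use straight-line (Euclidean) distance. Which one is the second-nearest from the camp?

A

Distances from the camp ((-2.62, 2.49)):
C: 46.9 mi
A: 60.3 mi
B: 69.1 mi
D: 90.1 mi
The second-nearest is A at 60.3 mi.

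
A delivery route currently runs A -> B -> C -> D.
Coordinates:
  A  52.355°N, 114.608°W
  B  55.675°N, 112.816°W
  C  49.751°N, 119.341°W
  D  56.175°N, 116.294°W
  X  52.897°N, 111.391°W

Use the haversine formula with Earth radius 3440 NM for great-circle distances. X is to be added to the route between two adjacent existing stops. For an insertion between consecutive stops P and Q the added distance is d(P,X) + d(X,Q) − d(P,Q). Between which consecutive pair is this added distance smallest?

Added distance for inserting X between each consecutive pair:
A–B: 86.7 NM
B–C: 99.7 NM
C–D: 212.2 NM
Smallest added distance is 86.7 NM, inserting between A and B.

between A and B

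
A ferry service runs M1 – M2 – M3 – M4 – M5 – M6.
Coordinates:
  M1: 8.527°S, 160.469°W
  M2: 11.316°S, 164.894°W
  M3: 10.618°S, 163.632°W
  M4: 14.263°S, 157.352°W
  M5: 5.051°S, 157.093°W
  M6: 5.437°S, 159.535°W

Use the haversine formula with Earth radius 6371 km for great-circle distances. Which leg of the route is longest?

Leg distances:
M1→M2: 575.4 km
M2→M3: 158.1 km
M3→M4: 793.1 km
M4→M5: 1024.7 km
M5→M6: 273.8 km
The longest leg is M4–M5 at 1024.7 km.

M4–M5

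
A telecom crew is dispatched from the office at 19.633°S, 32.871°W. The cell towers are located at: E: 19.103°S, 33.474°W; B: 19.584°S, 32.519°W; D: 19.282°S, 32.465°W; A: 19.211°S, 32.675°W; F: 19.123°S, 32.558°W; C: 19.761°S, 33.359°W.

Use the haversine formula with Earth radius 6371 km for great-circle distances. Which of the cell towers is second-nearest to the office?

A

Distance to each, sorted:
B: 37.3 km
A: 51.2 km
C: 53.0 km
D: 57.8 km
F: 65.5 km
E: 86.5 km
The second-nearest is A at 51.2 km.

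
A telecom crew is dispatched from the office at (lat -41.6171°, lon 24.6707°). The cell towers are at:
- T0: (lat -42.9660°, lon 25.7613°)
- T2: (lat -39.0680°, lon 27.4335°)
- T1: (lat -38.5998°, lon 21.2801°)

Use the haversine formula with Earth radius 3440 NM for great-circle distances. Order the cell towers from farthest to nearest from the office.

Distance from the office at (lat -41.6171°, lon 24.6707°) to each:
T1 (lat -38.5998°, lon 21.2801°): 238.8 NM
T2 (lat -39.0680°, lon 27.4335°): 198.5 NM
T0 (lat -42.9660°, lon 25.7613°): 94.4 NM

T1, T2, T0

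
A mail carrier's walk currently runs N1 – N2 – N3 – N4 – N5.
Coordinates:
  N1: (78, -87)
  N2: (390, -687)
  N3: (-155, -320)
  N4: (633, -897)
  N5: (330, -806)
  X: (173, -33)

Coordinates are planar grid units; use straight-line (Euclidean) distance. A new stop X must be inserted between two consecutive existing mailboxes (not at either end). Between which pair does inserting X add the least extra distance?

Added distance for inserting X between each consecutive pair:
N1–N2: 122.1
N2–N3: 467.8
N3–N4: 438.0
N4–N5: 1451.2
Smallest added distance is 122.1, inserting between N1 and N2.

between N1 and N2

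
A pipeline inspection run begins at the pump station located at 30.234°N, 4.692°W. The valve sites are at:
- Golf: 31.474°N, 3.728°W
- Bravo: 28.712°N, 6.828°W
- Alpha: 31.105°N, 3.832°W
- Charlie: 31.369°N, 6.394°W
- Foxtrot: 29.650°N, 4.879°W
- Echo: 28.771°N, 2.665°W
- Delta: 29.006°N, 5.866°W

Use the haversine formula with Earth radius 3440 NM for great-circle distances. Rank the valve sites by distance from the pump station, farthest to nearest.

Bravo, Echo, Charlie, Delta, Golf, Alpha, Foxtrot

Distance from the pump station at 30.234°N, 4.692°W to each:
Bravo 28.712°N, 6.828°W: 144.3 NM
Echo 28.771°N, 2.665°W: 137.6 NM
Charlie 31.369°N, 6.394°W: 111.1 NM
Delta 29.006°N, 5.866°W: 95.9 NM
Golf 31.474°N, 3.728°W: 89.5 NM
Alpha 31.105°N, 3.832°W: 68.6 NM
Foxtrot 29.650°N, 4.879°W: 36.4 NM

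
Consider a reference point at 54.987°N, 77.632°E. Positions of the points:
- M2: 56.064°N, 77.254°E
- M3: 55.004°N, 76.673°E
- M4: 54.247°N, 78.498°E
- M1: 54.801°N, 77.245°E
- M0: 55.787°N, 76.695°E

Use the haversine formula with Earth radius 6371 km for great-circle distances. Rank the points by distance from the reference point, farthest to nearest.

Computing each great-circle distance from 54.987°N, 77.632°E:
M2 56.064°N, 77.254°E: 122.1 km
M0 55.787°N, 76.695°E: 106.8 km
M4 54.247°N, 78.498°E: 99.4 km
M3 55.004°N, 76.673°E: 61.2 km
M1 54.801°N, 77.245°E: 32.3 km

M2, M0, M4, M3, M1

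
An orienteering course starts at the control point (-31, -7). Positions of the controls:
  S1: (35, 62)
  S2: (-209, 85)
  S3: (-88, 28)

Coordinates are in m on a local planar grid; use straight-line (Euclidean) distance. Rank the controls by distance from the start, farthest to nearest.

S2, S1, S3

Computing each straight-line distance from (-31, -7):
S2 (-209, 85): 200.4 m
S1 (35, 62): 95.5 m
S3 (-88, 28): 66.9 m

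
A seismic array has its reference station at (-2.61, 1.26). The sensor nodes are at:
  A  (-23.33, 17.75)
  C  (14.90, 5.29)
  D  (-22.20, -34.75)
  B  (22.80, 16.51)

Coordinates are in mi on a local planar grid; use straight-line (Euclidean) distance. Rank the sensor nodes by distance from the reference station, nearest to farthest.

C, A, B, D

Computing each straight-line distance from (-2.61, 1.26):
C (14.90, 5.29): 18.0 mi
A (-23.33, 17.75): 26.5 mi
B (22.80, 16.51): 29.6 mi
D (-22.20, -34.75): 41.0 mi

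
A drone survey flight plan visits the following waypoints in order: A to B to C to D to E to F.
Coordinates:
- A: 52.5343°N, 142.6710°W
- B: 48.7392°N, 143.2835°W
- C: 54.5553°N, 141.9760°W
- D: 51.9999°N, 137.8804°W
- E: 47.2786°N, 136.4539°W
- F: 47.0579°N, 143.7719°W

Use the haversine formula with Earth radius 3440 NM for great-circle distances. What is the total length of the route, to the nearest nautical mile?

1382 NM

Leg distances:
A→B: 229.0 NM  (cumulative 229.0 NM)
B→C: 352.6 NM  (cumulative 581.6 NM)
C→D: 212.4 NM  (cumulative 794.0 NM)
D→E: 288.8 NM  (cumulative 1082.9 NM)
E→F: 298.9 NM  (cumulative 1381.7 NM)
Total route length ≈ 1382 NM.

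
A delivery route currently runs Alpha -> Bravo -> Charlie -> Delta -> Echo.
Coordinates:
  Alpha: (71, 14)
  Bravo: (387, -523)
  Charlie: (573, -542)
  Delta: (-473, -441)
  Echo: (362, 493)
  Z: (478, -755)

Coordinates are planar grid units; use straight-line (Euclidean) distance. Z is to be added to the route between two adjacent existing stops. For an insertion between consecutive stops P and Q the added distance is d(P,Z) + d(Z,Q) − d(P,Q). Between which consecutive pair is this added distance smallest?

between Charlie and Delta

Added distance for inserting Z between each consecutive pair:
Alpha–Bravo: 496.2
Bravo–Charlie: 295.5
Charlie–Delta: 183.9
Delta–Echo: 1002.0
Smallest added distance is 183.9, inserting between Charlie and Delta.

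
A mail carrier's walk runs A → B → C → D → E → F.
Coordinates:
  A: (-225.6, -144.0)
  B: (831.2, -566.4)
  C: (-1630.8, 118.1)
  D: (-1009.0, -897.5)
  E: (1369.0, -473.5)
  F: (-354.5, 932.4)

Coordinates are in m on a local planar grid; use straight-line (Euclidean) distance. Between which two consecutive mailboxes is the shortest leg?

Leg distances:
A→B: 1138.1 m
B→C: 2555.4 m
C→D: 1190.8 m
D→E: 2415.5 m
E→F: 2224.2 m
The shortest leg is A–B at 1138.1 m.

A–B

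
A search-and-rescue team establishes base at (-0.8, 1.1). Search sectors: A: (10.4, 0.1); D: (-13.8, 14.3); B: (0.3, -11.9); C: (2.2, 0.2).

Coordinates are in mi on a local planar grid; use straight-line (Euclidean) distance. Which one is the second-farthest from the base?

B

Distance to each, sorted:
D: 18.5 mi
B: 13.0 mi
A: 11.2 mi
C: 3.1 mi
The second-farthest is B at 13.0 mi.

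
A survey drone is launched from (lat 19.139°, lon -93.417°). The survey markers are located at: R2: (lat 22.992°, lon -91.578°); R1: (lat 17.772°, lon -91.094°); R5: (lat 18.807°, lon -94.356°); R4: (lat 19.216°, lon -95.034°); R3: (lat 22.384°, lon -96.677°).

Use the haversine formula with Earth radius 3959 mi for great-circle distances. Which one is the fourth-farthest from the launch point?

R4

Distance to each, sorted:
R3: 307.6 mi
R2: 291.4 mi
R1: 179.2 mi
R4: 105.7 mi
R5: 65.5 mi
The fourth-farthest is R4 at 105.7 mi.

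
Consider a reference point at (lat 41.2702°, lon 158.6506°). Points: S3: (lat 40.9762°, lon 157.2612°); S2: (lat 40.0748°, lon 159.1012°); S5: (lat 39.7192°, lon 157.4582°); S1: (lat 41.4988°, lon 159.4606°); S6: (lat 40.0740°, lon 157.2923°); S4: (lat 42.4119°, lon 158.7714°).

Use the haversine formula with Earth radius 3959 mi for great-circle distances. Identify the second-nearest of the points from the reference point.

S3

Distances from the reference point ((lat 41.2702°, lon 158.6506°)):
S1: 44.9 mi
S3: 75.1 mi
S4: 79.1 mi
S2: 85.9 mi
S6: 109.1 mi
S5: 124.1 mi
The second-nearest is S3 at 75.1 mi.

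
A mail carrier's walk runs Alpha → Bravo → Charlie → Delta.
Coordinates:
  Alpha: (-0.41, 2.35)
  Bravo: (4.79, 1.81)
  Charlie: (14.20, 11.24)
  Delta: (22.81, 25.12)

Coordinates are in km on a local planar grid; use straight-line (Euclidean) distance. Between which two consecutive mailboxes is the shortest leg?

Leg distances:
Alpha→Bravo: 5.2 km
Bravo→Charlie: 13.3 km
Charlie→Delta: 16.3 km
The shortest leg is Alpha–Bravo at 5.2 km.

Alpha–Bravo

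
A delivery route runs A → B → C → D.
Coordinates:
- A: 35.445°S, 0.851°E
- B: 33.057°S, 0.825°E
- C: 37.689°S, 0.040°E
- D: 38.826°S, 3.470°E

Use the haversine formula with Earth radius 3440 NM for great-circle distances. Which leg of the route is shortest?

Leg distances:
A→B: 143.4 NM
B→C: 280.7 NM
C→D: 175.5 NM
The shortest leg is A–B at 143.4 NM.

A–B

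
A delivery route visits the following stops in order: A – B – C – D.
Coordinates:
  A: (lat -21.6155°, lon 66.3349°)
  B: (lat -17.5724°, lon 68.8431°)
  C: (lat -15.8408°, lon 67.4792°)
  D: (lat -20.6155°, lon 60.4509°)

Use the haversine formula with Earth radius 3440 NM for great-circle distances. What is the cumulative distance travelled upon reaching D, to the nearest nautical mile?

Leg distances:
A→B: 281.1 NM  (cumulative 281.1 NM)
B→C: 130.2 NM  (cumulative 411.4 NM)
C→D: 492.6 NM  (cumulative 904.0 NM)
Cumulative distance at D ≈ 904 NM.

904 NM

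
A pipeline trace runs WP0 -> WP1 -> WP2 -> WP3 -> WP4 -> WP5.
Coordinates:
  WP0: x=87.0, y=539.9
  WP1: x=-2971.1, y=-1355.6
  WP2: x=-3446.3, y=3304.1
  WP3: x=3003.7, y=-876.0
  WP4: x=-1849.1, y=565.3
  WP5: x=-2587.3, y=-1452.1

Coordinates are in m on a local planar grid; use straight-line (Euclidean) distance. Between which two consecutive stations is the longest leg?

Leg distances:
WP0→WP1: 3597.9 m
WP1→WP2: 4683.9 m
WP2→WP3: 7686.1 m
WP3→WP4: 5062.3 m
WP4→WP5: 2148.2 m
The longest leg is WP2–WP3 at 7686.1 m.

WP2–WP3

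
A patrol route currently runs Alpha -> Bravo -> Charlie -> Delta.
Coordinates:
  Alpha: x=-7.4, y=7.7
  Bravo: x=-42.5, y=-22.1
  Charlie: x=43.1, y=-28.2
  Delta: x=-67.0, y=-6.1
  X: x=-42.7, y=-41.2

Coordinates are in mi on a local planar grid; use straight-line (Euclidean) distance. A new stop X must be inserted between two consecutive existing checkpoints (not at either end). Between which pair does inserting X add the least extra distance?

Added distance for inserting X between each consecutive pair:
Alpha–Bravo: 33.4 mi
Bravo–Charlie: 20.1 mi
Charlie–Delta: 17.2 mi
Smallest added distance is 17.2 mi, inserting between Charlie and Delta.

between Charlie and Delta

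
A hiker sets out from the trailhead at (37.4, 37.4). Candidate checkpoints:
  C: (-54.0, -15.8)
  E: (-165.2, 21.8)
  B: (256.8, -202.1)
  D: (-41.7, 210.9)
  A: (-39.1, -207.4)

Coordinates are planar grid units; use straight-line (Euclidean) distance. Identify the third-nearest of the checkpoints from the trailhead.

Distance to each, sorted:
C: 105.8
D: 190.7
E: 203.2
A: 256.5
B: 324.8
The third-nearest is E at 203.2.

E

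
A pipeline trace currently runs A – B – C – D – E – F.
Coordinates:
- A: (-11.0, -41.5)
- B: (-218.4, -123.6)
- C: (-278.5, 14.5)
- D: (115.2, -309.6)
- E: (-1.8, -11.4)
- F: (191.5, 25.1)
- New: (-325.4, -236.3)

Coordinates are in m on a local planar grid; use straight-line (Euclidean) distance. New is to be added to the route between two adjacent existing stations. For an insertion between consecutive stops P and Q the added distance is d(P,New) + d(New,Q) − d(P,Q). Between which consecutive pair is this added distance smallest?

between C and D

Added distance for inserting New between each consecutive pair:
A–B: 302.2 m
B–C: 259.9 m
C–D: 191.9 m
D–E: 520.4 m
E–F: 776.6 m
Smallest added distance is 191.9 m, inserting between C and D.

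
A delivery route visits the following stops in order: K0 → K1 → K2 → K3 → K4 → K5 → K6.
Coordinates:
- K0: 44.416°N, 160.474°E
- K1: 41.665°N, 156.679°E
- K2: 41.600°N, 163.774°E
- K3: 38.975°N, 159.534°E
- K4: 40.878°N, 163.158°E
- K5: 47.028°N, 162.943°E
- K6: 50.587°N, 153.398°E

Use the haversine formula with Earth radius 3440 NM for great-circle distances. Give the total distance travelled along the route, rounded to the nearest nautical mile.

Leg distances:
K0→K1: 234.5 NM  (cumulative 234.5 NM)
K1→K2: 318.3 NM  (cumulative 552.8 NM)
K2→K3: 250.0 NM  (cumulative 802.9 NM)
K3→K4: 202.2 NM  (cumulative 1005.1 NM)
K4→K5: 369.4 NM  (cumulative 1374.4 NM)
K5→K6: 433.2 NM  (cumulative 1807.6 NM)
Total route length ≈ 1808 NM.

1808 NM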